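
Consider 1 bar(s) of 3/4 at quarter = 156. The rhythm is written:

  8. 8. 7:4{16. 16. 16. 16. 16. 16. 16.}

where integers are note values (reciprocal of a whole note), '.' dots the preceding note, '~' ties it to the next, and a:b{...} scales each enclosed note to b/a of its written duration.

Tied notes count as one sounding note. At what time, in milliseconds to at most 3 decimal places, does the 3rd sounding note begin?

1. 0.0ms @ 0 + 288.462ms (3/4)
2. 288.462ms @ 3/4 + 288.462ms (3/4)
3. 576.923ms @ 3/2 + 82.418ms (3/14)
4. 659.341ms @ 12/7 + 82.418ms (3/14)
5. 741.758ms @ 27/14 + 82.418ms (3/14)
6. 824.176ms @ 15/7 + 82.418ms (3/14)
7. 906.593ms @ 33/14 + 82.418ms (3/14)
8. 989.011ms @ 18/7 + 82.418ms (3/14)
9. 1071.429ms @ 39/14 + 82.418ms (3/14)

note 3 onset = 3/2b = 576.923ms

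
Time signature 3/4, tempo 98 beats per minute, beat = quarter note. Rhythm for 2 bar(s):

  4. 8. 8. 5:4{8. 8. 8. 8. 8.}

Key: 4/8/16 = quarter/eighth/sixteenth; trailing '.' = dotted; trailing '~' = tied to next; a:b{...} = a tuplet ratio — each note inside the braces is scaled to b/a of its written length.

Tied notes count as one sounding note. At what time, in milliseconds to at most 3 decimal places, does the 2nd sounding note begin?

1. 0.0ms @ 0 + 918.367ms (3/2)
2. 918.367ms @ 3/2 + 459.184ms (3/4)
3. 1377.551ms @ 9/4 + 459.184ms (3/4)
4. 1836.735ms @ 3 + 367.347ms (3/5)
5. 2204.082ms @ 18/5 + 367.347ms (3/5)
6. 2571.429ms @ 21/5 + 367.347ms (3/5)
7. 2938.776ms @ 24/5 + 367.347ms (3/5)
8. 3306.122ms @ 27/5 + 367.347ms (3/5)

note 2 onset = 3/2b = 918.367ms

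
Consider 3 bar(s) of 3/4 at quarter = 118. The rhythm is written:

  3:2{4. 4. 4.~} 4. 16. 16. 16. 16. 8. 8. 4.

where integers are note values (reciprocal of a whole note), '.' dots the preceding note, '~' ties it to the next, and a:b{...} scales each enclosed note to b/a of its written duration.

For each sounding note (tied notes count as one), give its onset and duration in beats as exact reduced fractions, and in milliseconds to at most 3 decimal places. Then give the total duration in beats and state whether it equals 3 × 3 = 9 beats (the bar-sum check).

1) 0.0ms=0b +508.475ms=1b
2) 508.475ms=1b +508.475ms=1b
3) 1016.949ms=2b +1271.186ms=5/2b
4) 2288.136ms=9/2b +190.678ms=3/8b
5) 2478.814ms=39/8b +190.678ms=3/8b
6) 2669.492ms=21/4b +190.678ms=3/8b
7) 2860.169ms=45/8b +190.678ms=3/8b
8) 3050.847ms=6b +381.356ms=3/4b
9) 3432.203ms=27/4b +381.356ms=3/4b
10) 3813.559ms=15/2b +762.712ms=3/2b
Σ=9b of 9 (118bpm 3/4) — PASS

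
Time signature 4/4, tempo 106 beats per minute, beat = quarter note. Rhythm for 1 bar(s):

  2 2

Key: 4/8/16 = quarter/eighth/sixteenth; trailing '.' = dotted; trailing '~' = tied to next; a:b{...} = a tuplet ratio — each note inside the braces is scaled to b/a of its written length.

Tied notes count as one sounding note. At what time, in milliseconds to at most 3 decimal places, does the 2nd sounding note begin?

note 2 onset = 2b = 1132.075ms

1. 0.0ms @ 0 + 1132.075ms (2)
2. 1132.075ms @ 2 + 1132.075ms (2)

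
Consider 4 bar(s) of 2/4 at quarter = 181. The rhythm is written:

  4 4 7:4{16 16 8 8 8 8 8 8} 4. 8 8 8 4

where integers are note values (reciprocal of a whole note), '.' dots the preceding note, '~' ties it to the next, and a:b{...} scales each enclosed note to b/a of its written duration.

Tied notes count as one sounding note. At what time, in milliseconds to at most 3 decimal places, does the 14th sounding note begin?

note 14 onset = 13/2b = 2154.696ms

1. 0.0ms @ 0 + 331.492ms (1)
2. 331.492ms @ 1 + 331.492ms (1)
3. 662.983ms @ 2 + 47.356ms (1/7)
4. 710.339ms @ 15/7 + 47.356ms (1/7)
5. 757.695ms @ 16/7 + 94.712ms (2/7)
6. 852.407ms @ 18/7 + 94.712ms (2/7)
7. 947.119ms @ 20/7 + 94.712ms (2/7)
8. 1041.831ms @ 22/7 + 94.712ms (2/7)
9. 1136.543ms @ 24/7 + 94.712ms (2/7)
10. 1231.255ms @ 26/7 + 94.712ms (2/7)
11. 1325.967ms @ 4 + 497.238ms (3/2)
12. 1823.204ms @ 11/2 + 165.746ms (1/2)
13. 1988.95ms @ 6 + 165.746ms (1/2)
14. 2154.696ms @ 13/2 + 165.746ms (1/2)
15. 2320.442ms @ 7 + 331.492ms (1)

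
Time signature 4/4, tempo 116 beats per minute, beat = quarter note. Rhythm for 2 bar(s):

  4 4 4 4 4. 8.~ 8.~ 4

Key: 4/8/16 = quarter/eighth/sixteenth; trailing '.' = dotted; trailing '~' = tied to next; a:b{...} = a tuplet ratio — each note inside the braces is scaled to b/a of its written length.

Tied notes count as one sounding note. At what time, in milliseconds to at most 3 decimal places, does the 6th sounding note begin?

note 6 onset = 11/2b = 2844.828ms

1. 0.0ms @ 0 + 517.241ms (1)
2. 517.241ms @ 1 + 517.241ms (1)
3. 1034.483ms @ 2 + 517.241ms (1)
4. 1551.724ms @ 3 + 517.241ms (1)
5. 2068.966ms @ 4 + 775.862ms (3/2)
6. 2844.828ms @ 11/2 + 1293.103ms (5/2)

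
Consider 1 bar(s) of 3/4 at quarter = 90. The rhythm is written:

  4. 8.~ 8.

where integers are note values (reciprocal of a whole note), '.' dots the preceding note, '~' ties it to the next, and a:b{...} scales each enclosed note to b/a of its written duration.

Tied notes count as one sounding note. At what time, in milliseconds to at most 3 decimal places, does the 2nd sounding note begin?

1. 0.0ms @ 0 + 1000.0ms (3/2)
2. 1000.0ms @ 3/2 + 1000.0ms (3/2)

note 2 onset = 3/2b = 1000.0ms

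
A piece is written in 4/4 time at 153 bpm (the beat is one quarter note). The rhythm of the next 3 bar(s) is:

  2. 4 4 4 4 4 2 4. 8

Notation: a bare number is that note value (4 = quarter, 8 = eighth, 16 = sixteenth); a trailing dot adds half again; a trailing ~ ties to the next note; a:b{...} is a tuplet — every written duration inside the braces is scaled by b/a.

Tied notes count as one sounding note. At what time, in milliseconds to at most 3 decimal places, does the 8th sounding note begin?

1. 0.0ms @ 0 + 1176.471ms (3)
2. 1176.471ms @ 3 + 392.157ms (1)
3. 1568.627ms @ 4 + 392.157ms (1)
4. 1960.784ms @ 5 + 392.157ms (1)
5. 2352.941ms @ 6 + 392.157ms (1)
6. 2745.098ms @ 7 + 392.157ms (1)
7. 3137.255ms @ 8 + 784.314ms (2)
8. 3921.569ms @ 10 + 588.235ms (3/2)
9. 4509.804ms @ 23/2 + 196.078ms (1/2)

note 8 onset = 10b = 3921.569ms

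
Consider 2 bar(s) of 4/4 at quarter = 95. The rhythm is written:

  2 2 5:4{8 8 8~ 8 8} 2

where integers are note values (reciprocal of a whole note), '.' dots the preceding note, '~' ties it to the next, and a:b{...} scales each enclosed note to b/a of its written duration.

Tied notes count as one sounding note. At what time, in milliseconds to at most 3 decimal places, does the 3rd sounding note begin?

note 3 onset = 4b = 2526.316ms

1. 0.0ms @ 0 + 1263.158ms (2)
2. 1263.158ms @ 2 + 1263.158ms (2)
3. 2526.316ms @ 4 + 252.632ms (2/5)
4. 2778.947ms @ 22/5 + 252.632ms (2/5)
5. 3031.579ms @ 24/5 + 505.263ms (4/5)
6. 3536.842ms @ 28/5 + 252.632ms (2/5)
7. 3789.474ms @ 6 + 1263.158ms (2)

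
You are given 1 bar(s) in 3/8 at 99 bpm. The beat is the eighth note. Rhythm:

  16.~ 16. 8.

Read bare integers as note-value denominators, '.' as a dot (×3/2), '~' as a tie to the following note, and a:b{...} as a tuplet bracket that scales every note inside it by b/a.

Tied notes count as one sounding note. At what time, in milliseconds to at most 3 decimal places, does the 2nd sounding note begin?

note 2 onset = 3/2b = 909.091ms

1. 0.0ms @ 0 + 909.091ms (3/2)
2. 909.091ms @ 3/2 + 909.091ms (3/2)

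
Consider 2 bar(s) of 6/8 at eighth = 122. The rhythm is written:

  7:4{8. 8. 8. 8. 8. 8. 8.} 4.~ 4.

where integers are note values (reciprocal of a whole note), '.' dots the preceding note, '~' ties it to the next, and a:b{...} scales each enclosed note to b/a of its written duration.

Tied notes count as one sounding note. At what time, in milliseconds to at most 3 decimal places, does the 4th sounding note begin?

1. 0.0ms @ 0 + 421.546ms (6/7)
2. 421.546ms @ 6/7 + 421.546ms (6/7)
3. 843.091ms @ 12/7 + 421.546ms (6/7)
4. 1264.637ms @ 18/7 + 421.546ms (6/7)
5. 1686.183ms @ 24/7 + 421.546ms (6/7)
6. 2107.728ms @ 30/7 + 421.546ms (6/7)
7. 2529.274ms @ 36/7 + 421.546ms (6/7)
8. 2950.82ms @ 6 + 2950.82ms (6)

note 4 onset = 18/7b = 1264.637ms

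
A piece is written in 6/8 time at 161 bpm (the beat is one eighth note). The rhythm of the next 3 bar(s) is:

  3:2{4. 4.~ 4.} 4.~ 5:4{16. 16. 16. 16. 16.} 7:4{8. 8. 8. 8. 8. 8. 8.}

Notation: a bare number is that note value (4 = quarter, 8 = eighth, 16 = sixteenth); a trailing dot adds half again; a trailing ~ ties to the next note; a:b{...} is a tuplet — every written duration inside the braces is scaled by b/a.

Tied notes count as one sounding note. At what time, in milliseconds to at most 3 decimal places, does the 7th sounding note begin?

1. 0.0ms @ 0 + 745.342ms (2)
2. 745.342ms @ 2 + 1490.683ms (4)
3. 2236.025ms @ 6 + 1341.615ms (18/5)
4. 3577.64ms @ 48/5 + 223.602ms (3/5)
5. 3801.242ms @ 51/5 + 223.602ms (3/5)
6. 4024.845ms @ 54/5 + 223.602ms (3/5)
7. 4248.447ms @ 57/5 + 223.602ms (3/5)
8. 4472.05ms @ 12 + 319.432ms (6/7)
9. 4791.482ms @ 90/7 + 319.432ms (6/7)
10. 5110.914ms @ 96/7 + 319.432ms (6/7)
11. 5430.346ms @ 102/7 + 319.432ms (6/7)
12. 5749.778ms @ 108/7 + 319.432ms (6/7)
13. 6069.21ms @ 114/7 + 319.432ms (6/7)
14. 6388.642ms @ 120/7 + 319.432ms (6/7)

note 7 onset = 57/5b = 4248.447ms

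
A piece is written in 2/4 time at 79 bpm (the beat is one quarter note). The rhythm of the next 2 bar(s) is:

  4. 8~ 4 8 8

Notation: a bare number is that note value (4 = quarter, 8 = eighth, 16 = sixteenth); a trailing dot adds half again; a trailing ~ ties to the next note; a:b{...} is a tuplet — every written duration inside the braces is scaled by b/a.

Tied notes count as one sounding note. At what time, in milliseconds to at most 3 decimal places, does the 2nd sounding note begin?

1. 0.0ms @ 0 + 1139.241ms (3/2)
2. 1139.241ms @ 3/2 + 1139.241ms (3/2)
3. 2278.481ms @ 3 + 379.747ms (1/2)
4. 2658.228ms @ 7/2 + 379.747ms (1/2)

note 2 onset = 3/2b = 1139.241ms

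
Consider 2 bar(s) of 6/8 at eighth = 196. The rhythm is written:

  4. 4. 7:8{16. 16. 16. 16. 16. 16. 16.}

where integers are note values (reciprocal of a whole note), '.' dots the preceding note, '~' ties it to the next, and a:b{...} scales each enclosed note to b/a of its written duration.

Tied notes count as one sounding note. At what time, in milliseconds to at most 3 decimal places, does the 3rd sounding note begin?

note 3 onset = 6b = 1836.735ms

1. 0.0ms @ 0 + 918.367ms (3)
2. 918.367ms @ 3 + 918.367ms (3)
3. 1836.735ms @ 6 + 262.391ms (6/7)
4. 2099.125ms @ 48/7 + 262.391ms (6/7)
5. 2361.516ms @ 54/7 + 262.391ms (6/7)
6. 2623.907ms @ 60/7 + 262.391ms (6/7)
7. 2886.297ms @ 66/7 + 262.391ms (6/7)
8. 3148.688ms @ 72/7 + 262.391ms (6/7)
9. 3411.079ms @ 78/7 + 262.391ms (6/7)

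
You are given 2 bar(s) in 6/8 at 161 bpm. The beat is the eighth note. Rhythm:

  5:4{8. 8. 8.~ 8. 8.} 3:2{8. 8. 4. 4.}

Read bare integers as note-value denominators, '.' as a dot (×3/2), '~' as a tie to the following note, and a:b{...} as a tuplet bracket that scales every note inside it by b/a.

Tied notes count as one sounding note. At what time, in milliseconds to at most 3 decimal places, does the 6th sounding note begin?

note 6 onset = 7b = 2608.696ms

1. 0.0ms @ 0 + 447.205ms (6/5)
2. 447.205ms @ 6/5 + 447.205ms (6/5)
3. 894.41ms @ 12/5 + 894.41ms (12/5)
4. 1788.82ms @ 24/5 + 447.205ms (6/5)
5. 2236.025ms @ 6 + 372.671ms (1)
6. 2608.696ms @ 7 + 372.671ms (1)
7. 2981.366ms @ 8 + 745.342ms (2)
8. 3726.708ms @ 10 + 745.342ms (2)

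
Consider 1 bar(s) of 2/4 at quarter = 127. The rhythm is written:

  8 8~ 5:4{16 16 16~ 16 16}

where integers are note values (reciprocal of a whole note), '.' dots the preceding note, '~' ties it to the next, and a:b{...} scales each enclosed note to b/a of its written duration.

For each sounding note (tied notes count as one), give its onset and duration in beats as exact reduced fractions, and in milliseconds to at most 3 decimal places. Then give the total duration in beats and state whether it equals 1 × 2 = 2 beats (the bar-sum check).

1) 0.0ms=0b +236.22ms=1/2b
2) 236.22ms=1/2b +330.709ms=7/10b
3) 566.929ms=6/5b +94.488ms=1/5b
4) 661.417ms=7/5b +188.976ms=2/5b
5) 850.394ms=9/5b +94.488ms=1/5b
Σ=2b of 2 (127bpm 2/4) — PASS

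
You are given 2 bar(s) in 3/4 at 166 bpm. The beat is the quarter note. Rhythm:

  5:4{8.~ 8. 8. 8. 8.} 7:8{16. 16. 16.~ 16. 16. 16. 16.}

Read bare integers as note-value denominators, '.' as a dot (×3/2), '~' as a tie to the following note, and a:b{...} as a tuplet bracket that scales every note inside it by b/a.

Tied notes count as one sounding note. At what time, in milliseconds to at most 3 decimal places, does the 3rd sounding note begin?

1. 0.0ms @ 0 + 433.735ms (6/5)
2. 433.735ms @ 6/5 + 216.867ms (3/5)
3. 650.602ms @ 9/5 + 216.867ms (3/5)
4. 867.47ms @ 12/5 + 216.867ms (3/5)
5. 1084.337ms @ 3 + 154.905ms (3/7)
6. 1239.243ms @ 24/7 + 154.905ms (3/7)
7. 1394.148ms @ 27/7 + 309.811ms (6/7)
8. 1703.959ms @ 33/7 + 154.905ms (3/7)
9. 1858.864ms @ 36/7 + 154.905ms (3/7)
10. 2013.769ms @ 39/7 + 154.905ms (3/7)

note 3 onset = 9/5b = 650.602ms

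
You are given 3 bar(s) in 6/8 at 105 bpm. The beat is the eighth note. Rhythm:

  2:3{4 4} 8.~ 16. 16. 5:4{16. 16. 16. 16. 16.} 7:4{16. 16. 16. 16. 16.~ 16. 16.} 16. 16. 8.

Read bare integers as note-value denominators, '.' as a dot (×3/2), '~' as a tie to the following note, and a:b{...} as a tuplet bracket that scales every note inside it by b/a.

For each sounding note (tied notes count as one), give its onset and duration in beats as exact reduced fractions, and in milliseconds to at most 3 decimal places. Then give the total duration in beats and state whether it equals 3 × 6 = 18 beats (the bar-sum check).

1) 0.0ms=0b +1714.286ms=3b
2) 1714.286ms=3b +1714.286ms=3b
3) 3428.571ms=6b +1285.714ms=9/4b
4) 4714.286ms=33/4b +428.571ms=3/4b
5) 5142.857ms=9b +342.857ms=3/5b
6) 5485.714ms=48/5b +342.857ms=3/5b
7) 5828.571ms=51/5b +342.857ms=3/5b
8) 6171.429ms=54/5b +342.857ms=3/5b
9) 6514.286ms=57/5b +342.857ms=3/5b
10) 6857.143ms=12b +244.898ms=3/7b
11) 7102.041ms=87/7b +244.898ms=3/7b
12) 7346.939ms=90/7b +244.898ms=3/7b
13) 7591.837ms=93/7b +244.898ms=3/7b
14) 7836.735ms=96/7b +489.796ms=6/7b
15) 8326.531ms=102/7b +244.898ms=3/7b
16) 8571.429ms=15b +428.571ms=3/4b
17) 9000.0ms=63/4b +428.571ms=3/4b
18) 9428.571ms=33/2b +857.143ms=3/2b
Σ=18b of 18 (105bpm 6/8) — PASS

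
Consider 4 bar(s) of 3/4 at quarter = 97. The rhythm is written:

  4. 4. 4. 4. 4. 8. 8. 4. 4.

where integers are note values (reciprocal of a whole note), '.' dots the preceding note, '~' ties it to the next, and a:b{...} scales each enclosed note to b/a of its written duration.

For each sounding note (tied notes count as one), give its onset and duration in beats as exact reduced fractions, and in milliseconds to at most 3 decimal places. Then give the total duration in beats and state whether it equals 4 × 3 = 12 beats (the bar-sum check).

1) 0.0ms=0b +927.835ms=3/2b
2) 927.835ms=3/2b +927.835ms=3/2b
3) 1855.67ms=3b +927.835ms=3/2b
4) 2783.505ms=9/2b +927.835ms=3/2b
5) 3711.34ms=6b +927.835ms=3/2b
6) 4639.175ms=15/2b +463.918ms=3/4b
7) 5103.093ms=33/4b +463.918ms=3/4b
8) 5567.01ms=9b +927.835ms=3/2b
9) 6494.845ms=21/2b +927.835ms=3/2b
Σ=12b of 12 (97bpm 3/4) — PASS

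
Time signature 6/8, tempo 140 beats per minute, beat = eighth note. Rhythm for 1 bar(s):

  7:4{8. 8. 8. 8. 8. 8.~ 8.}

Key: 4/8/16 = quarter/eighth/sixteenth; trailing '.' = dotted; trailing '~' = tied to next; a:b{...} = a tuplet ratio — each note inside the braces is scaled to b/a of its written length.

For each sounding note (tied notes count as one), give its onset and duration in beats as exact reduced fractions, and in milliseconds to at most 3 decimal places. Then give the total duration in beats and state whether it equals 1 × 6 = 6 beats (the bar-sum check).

1) 0.0ms=0b +367.347ms=6/7b
2) 367.347ms=6/7b +367.347ms=6/7b
3) 734.694ms=12/7b +367.347ms=6/7b
4) 1102.041ms=18/7b +367.347ms=6/7b
5) 1469.388ms=24/7b +367.347ms=6/7b
6) 1836.735ms=30/7b +734.694ms=12/7b
Σ=6b of 6 (140bpm 6/8) — PASS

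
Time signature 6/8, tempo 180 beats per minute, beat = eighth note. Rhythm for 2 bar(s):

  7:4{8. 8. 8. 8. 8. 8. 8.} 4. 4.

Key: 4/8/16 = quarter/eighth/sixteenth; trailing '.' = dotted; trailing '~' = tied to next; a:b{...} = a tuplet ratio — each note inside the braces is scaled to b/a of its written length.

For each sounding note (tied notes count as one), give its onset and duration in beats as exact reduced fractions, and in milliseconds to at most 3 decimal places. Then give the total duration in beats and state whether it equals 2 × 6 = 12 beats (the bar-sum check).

1) 0.0ms=0b +285.714ms=6/7b
2) 285.714ms=6/7b +285.714ms=6/7b
3) 571.429ms=12/7b +285.714ms=6/7b
4) 857.143ms=18/7b +285.714ms=6/7b
5) 1142.857ms=24/7b +285.714ms=6/7b
6) 1428.571ms=30/7b +285.714ms=6/7b
7) 1714.286ms=36/7b +285.714ms=6/7b
8) 2000.0ms=6b +1000.0ms=3b
9) 3000.0ms=9b +1000.0ms=3b
Σ=12b of 12 (180bpm 6/8) — PASS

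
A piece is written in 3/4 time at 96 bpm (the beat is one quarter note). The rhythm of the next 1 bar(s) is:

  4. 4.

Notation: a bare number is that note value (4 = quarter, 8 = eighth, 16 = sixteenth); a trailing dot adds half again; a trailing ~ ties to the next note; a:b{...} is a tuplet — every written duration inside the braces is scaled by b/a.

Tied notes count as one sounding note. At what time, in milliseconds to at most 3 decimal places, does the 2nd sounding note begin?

1. 0.0ms @ 0 + 937.5ms (3/2)
2. 937.5ms @ 3/2 + 937.5ms (3/2)

note 2 onset = 3/2b = 937.5ms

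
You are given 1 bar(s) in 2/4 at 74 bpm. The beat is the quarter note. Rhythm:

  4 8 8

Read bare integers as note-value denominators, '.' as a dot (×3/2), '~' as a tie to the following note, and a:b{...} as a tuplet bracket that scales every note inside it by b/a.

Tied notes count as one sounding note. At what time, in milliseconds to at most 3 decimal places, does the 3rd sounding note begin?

note 3 onset = 3/2b = 1216.216ms

1. 0.0ms @ 0 + 810.811ms (1)
2. 810.811ms @ 1 + 405.405ms (1/2)
3. 1216.216ms @ 3/2 + 405.405ms (1/2)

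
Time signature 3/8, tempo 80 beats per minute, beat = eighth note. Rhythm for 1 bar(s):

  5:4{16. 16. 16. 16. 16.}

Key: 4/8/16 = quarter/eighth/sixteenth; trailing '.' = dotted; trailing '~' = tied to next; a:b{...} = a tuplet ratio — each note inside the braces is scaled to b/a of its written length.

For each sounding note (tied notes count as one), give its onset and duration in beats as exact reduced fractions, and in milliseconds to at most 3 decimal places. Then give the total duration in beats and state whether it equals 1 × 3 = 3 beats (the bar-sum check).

1) 0.0ms=0b +450.0ms=3/5b
2) 450.0ms=3/5b +450.0ms=3/5b
3) 900.0ms=6/5b +450.0ms=3/5b
4) 1350.0ms=9/5b +450.0ms=3/5b
5) 1800.0ms=12/5b +450.0ms=3/5b
Σ=3b of 3 (80bpm 3/8) — PASS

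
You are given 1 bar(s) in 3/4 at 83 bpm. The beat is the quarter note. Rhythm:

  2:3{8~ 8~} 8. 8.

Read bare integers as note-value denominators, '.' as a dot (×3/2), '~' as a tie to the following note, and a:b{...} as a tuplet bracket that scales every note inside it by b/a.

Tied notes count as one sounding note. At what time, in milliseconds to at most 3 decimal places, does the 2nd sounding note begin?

note 2 onset = 9/4b = 1626.506ms

1. 0.0ms @ 0 + 1626.506ms (9/4)
2. 1626.506ms @ 9/4 + 542.169ms (3/4)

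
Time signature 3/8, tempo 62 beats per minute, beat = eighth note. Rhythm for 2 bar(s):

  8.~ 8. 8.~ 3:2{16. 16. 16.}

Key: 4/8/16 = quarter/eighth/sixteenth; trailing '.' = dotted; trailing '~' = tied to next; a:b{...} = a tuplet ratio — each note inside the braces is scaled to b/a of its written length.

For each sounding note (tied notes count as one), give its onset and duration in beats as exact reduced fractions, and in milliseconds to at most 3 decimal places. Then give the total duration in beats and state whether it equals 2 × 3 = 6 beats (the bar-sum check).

1) 0.0ms=0b +2903.226ms=3b
2) 2903.226ms=3b +1935.484ms=2b
3) 4838.71ms=5b +483.871ms=1/2b
4) 5322.581ms=11/2b +483.871ms=1/2b
Σ=6b of 6 (62bpm 3/8) — PASS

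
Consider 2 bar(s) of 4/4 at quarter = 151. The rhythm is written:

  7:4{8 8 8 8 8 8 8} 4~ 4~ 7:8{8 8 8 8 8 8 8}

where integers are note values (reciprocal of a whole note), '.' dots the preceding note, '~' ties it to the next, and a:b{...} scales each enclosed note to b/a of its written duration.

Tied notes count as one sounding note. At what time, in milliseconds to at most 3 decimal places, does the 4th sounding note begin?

1. 0.0ms @ 0 + 113.529ms (2/7)
2. 113.529ms @ 2/7 + 113.529ms (2/7)
3. 227.058ms @ 4/7 + 113.529ms (2/7)
4. 340.587ms @ 6/7 + 113.529ms (2/7)
5. 454.115ms @ 8/7 + 113.529ms (2/7)
6. 567.644ms @ 10/7 + 113.529ms (2/7)
7. 681.173ms @ 12/7 + 113.529ms (2/7)
8. 794.702ms @ 2 + 1021.76ms (18/7)
9. 1816.462ms @ 32/7 + 227.058ms (4/7)
10. 2043.519ms @ 36/7 + 227.058ms (4/7)
11. 2270.577ms @ 40/7 + 227.058ms (4/7)
12. 2497.635ms @ 44/7 + 227.058ms (4/7)
13. 2724.693ms @ 48/7 + 227.058ms (4/7)
14. 2951.75ms @ 52/7 + 227.058ms (4/7)

note 4 onset = 6/7b = 340.587ms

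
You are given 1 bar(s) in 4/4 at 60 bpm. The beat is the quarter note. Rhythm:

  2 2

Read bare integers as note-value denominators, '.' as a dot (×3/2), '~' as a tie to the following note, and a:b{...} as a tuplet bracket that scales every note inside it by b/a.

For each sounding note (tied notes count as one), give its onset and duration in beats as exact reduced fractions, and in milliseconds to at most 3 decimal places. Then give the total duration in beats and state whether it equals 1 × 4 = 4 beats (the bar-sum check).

1) 0.0ms=0b +2000.0ms=2b
2) 2000.0ms=2b +2000.0ms=2b
Σ=4b of 4 (60bpm 4/4) — PASS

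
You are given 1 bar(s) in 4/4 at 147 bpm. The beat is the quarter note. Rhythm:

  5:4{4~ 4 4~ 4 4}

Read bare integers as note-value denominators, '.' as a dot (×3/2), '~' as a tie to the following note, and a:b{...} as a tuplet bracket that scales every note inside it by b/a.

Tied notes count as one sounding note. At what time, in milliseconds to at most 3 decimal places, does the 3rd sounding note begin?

1. 0.0ms @ 0 + 653.061ms (8/5)
2. 653.061ms @ 8/5 + 653.061ms (8/5)
3. 1306.122ms @ 16/5 + 326.531ms (4/5)

note 3 onset = 16/5b = 1306.122ms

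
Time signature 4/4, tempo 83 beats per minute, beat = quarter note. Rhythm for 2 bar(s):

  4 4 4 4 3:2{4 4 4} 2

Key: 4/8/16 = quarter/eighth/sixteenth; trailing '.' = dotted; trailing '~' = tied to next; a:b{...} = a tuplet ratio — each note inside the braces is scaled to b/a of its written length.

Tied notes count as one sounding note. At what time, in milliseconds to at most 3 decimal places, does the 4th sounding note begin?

note 4 onset = 3b = 2168.675ms

1. 0.0ms @ 0 + 722.892ms (1)
2. 722.892ms @ 1 + 722.892ms (1)
3. 1445.783ms @ 2 + 722.892ms (1)
4. 2168.675ms @ 3 + 722.892ms (1)
5. 2891.566ms @ 4 + 481.928ms (2/3)
6. 3373.494ms @ 14/3 + 481.928ms (2/3)
7. 3855.422ms @ 16/3 + 481.928ms (2/3)
8. 4337.349ms @ 6 + 1445.783ms (2)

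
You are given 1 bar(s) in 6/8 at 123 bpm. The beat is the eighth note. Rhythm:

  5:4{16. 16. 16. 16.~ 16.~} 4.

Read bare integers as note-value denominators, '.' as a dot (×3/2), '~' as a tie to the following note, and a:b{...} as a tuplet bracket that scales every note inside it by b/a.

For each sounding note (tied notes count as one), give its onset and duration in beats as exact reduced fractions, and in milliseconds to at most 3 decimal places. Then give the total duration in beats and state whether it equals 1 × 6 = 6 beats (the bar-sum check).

1) 0.0ms=0b +292.683ms=3/5b
2) 292.683ms=3/5b +292.683ms=3/5b
3) 585.366ms=6/5b +292.683ms=3/5b
4) 878.049ms=9/5b +2048.78ms=21/5b
Σ=6b of 6 (123bpm 6/8) — PASS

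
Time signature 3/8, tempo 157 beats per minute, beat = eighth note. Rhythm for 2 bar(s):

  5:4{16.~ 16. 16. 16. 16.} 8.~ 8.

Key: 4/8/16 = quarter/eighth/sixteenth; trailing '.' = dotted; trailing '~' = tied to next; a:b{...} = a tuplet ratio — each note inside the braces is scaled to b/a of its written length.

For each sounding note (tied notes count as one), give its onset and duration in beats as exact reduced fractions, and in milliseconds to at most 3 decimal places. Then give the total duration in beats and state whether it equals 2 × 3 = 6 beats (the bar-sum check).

1) 0.0ms=0b +458.599ms=6/5b
2) 458.599ms=6/5b +229.299ms=3/5b
3) 687.898ms=9/5b +229.299ms=3/5b
4) 917.197ms=12/5b +229.299ms=3/5b
5) 1146.497ms=3b +1146.497ms=3b
Σ=6b of 6 (157bpm 3/8) — PASS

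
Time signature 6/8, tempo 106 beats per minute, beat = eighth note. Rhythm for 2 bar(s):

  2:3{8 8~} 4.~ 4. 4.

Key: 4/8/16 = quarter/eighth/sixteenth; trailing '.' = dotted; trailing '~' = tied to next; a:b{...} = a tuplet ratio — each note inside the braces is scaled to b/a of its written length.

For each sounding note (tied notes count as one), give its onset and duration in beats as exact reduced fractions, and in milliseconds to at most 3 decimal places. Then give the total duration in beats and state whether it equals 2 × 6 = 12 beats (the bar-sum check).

1) 0.0ms=0b +849.057ms=3/2b
2) 849.057ms=3/2b +4245.283ms=15/2b
3) 5094.34ms=9b +1698.113ms=3b
Σ=12b of 12 (106bpm 6/8) — PASS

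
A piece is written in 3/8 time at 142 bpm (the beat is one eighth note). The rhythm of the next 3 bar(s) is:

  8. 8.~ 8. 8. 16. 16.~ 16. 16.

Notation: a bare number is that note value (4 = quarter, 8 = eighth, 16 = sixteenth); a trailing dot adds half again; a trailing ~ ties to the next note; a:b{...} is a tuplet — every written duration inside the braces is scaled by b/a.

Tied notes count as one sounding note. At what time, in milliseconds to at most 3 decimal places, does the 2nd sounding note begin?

1. 0.0ms @ 0 + 633.803ms (3/2)
2. 633.803ms @ 3/2 + 1267.606ms (3)
3. 1901.408ms @ 9/2 + 633.803ms (3/2)
4. 2535.211ms @ 6 + 316.901ms (3/4)
5. 2852.113ms @ 27/4 + 633.803ms (3/2)
6. 3485.915ms @ 33/4 + 316.901ms (3/4)

note 2 onset = 3/2b = 633.803ms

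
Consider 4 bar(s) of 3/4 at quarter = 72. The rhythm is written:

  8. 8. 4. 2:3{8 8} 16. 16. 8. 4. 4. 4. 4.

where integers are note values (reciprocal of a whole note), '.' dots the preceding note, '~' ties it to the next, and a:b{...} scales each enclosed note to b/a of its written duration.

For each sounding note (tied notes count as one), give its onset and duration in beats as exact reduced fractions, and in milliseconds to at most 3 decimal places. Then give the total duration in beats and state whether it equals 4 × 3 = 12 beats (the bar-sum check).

1) 0.0ms=0b +625.0ms=3/4b
2) 625.0ms=3/4b +625.0ms=3/4b
3) 1250.0ms=3/2b +1250.0ms=3/2b
4) 2500.0ms=3b +625.0ms=3/4b
5) 3125.0ms=15/4b +625.0ms=3/4b
6) 3750.0ms=9/2b +312.5ms=3/8b
7) 4062.5ms=39/8b +312.5ms=3/8b
8) 4375.0ms=21/4b +625.0ms=3/4b
9) 5000.0ms=6b +1250.0ms=3/2b
10) 6250.0ms=15/2b +1250.0ms=3/2b
11) 7500.0ms=9b +1250.0ms=3/2b
12) 8750.0ms=21/2b +1250.0ms=3/2b
Σ=12b of 12 (72bpm 3/4) — PASS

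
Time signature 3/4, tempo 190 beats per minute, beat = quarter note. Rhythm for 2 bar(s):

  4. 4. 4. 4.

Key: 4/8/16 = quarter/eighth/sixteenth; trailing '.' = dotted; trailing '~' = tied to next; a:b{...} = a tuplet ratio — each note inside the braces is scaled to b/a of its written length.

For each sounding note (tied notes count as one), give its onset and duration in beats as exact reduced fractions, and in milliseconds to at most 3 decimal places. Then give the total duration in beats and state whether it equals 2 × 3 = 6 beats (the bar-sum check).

1) 0.0ms=0b +473.684ms=3/2b
2) 473.684ms=3/2b +473.684ms=3/2b
3) 947.368ms=3b +473.684ms=3/2b
4) 1421.053ms=9/2b +473.684ms=3/2b
Σ=6b of 6 (190bpm 3/4) — PASS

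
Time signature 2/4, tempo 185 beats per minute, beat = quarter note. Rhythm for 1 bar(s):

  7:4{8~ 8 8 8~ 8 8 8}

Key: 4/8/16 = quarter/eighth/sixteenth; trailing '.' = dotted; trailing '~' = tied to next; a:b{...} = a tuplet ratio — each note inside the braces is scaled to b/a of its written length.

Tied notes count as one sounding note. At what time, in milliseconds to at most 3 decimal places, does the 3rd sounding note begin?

1. 0.0ms @ 0 + 185.328ms (4/7)
2. 185.328ms @ 4/7 + 92.664ms (2/7)
3. 277.992ms @ 6/7 + 185.328ms (4/7)
4. 463.32ms @ 10/7 + 92.664ms (2/7)
5. 555.985ms @ 12/7 + 92.664ms (2/7)

note 3 onset = 6/7b = 277.992ms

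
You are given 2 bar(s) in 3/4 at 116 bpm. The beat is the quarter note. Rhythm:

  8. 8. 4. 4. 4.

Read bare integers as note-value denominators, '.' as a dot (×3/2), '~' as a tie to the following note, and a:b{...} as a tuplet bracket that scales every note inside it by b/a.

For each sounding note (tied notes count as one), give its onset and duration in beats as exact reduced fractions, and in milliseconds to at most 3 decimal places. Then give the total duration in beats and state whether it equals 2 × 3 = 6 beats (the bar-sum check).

1) 0.0ms=0b +387.931ms=3/4b
2) 387.931ms=3/4b +387.931ms=3/4b
3) 775.862ms=3/2b +775.862ms=3/2b
4) 1551.724ms=3b +775.862ms=3/2b
5) 2327.586ms=9/2b +775.862ms=3/2b
Σ=6b of 6 (116bpm 3/4) — PASS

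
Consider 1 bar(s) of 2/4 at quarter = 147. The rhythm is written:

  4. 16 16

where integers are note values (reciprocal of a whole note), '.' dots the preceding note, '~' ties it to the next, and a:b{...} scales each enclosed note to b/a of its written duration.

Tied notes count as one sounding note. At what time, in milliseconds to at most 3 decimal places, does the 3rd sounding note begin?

note 3 onset = 7/4b = 714.286ms

1. 0.0ms @ 0 + 612.245ms (3/2)
2. 612.245ms @ 3/2 + 102.041ms (1/4)
3. 714.286ms @ 7/4 + 102.041ms (1/4)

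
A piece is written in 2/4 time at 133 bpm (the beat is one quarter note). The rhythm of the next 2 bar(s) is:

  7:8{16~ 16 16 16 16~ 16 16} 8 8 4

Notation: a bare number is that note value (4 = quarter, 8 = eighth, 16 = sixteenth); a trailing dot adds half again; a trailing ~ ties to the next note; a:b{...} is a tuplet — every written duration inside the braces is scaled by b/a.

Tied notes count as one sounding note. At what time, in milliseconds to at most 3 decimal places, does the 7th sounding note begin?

1. 0.0ms @ 0 + 257.787ms (4/7)
2. 257.787ms @ 4/7 + 128.894ms (2/7)
3. 386.681ms @ 6/7 + 128.894ms (2/7)
4. 515.575ms @ 8/7 + 257.787ms (4/7)
5. 773.362ms @ 12/7 + 128.894ms (2/7)
6. 902.256ms @ 2 + 225.564ms (1/2)
7. 1127.82ms @ 5/2 + 225.564ms (1/2)
8. 1353.383ms @ 3 + 451.128ms (1)

note 7 onset = 5/2b = 1127.82ms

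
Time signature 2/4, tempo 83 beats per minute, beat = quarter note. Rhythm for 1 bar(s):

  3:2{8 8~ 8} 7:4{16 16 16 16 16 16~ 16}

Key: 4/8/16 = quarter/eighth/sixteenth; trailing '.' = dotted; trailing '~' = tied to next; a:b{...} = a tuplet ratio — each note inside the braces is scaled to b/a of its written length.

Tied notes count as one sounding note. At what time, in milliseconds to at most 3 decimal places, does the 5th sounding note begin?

1. 0.0ms @ 0 + 240.964ms (1/3)
2. 240.964ms @ 1/3 + 481.928ms (2/3)
3. 722.892ms @ 1 + 103.27ms (1/7)
4. 826.162ms @ 8/7 + 103.27ms (1/7)
5. 929.432ms @ 9/7 + 103.27ms (1/7)
6. 1032.702ms @ 10/7 + 103.27ms (1/7)
7. 1135.972ms @ 11/7 + 103.27ms (1/7)
8. 1239.243ms @ 12/7 + 206.54ms (2/7)

note 5 onset = 9/7b = 929.432ms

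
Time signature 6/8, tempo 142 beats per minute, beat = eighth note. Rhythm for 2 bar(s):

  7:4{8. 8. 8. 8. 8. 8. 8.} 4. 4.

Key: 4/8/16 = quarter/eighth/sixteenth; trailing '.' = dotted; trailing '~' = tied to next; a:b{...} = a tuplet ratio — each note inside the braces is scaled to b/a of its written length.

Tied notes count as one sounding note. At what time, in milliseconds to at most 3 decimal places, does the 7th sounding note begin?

1. 0.0ms @ 0 + 362.173ms (6/7)
2. 362.173ms @ 6/7 + 362.173ms (6/7)
3. 724.346ms @ 12/7 + 362.173ms (6/7)
4. 1086.519ms @ 18/7 + 362.173ms (6/7)
5. 1448.692ms @ 24/7 + 362.173ms (6/7)
6. 1810.865ms @ 30/7 + 362.173ms (6/7)
7. 2173.038ms @ 36/7 + 362.173ms (6/7)
8. 2535.211ms @ 6 + 1267.606ms (3)
9. 3802.817ms @ 9 + 1267.606ms (3)

note 7 onset = 36/7b = 2173.038ms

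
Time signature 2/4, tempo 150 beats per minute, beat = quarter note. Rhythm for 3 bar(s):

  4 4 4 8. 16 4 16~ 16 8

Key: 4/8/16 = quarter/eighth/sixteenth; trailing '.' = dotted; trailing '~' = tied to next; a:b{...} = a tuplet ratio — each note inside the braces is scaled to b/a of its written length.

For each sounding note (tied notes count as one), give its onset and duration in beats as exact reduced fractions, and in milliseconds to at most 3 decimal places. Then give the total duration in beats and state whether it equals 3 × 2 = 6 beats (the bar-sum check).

1) 0.0ms=0b +400.0ms=1b
2) 400.0ms=1b +400.0ms=1b
3) 800.0ms=2b +400.0ms=1b
4) 1200.0ms=3b +300.0ms=3/4b
5) 1500.0ms=15/4b +100.0ms=1/4b
6) 1600.0ms=4b +400.0ms=1b
7) 2000.0ms=5b +200.0ms=1/2b
8) 2200.0ms=11/2b +200.0ms=1/2b
Σ=6b of 6 (150bpm 2/4) — PASS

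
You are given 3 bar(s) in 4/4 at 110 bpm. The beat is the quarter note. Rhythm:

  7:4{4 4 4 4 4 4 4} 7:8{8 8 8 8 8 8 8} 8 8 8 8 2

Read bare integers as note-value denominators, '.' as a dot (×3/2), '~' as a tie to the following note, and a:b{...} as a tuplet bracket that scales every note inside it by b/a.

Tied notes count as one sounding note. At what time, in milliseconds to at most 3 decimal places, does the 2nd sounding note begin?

1. 0.0ms @ 0 + 311.688ms (4/7)
2. 311.688ms @ 4/7 + 311.688ms (4/7)
3. 623.377ms @ 8/7 + 311.688ms (4/7)
4. 935.065ms @ 12/7 + 311.688ms (4/7)
5. 1246.753ms @ 16/7 + 311.688ms (4/7)
6. 1558.442ms @ 20/7 + 311.688ms (4/7)
7. 1870.13ms @ 24/7 + 311.688ms (4/7)
8. 2181.818ms @ 4 + 311.688ms (4/7)
9. 2493.506ms @ 32/7 + 311.688ms (4/7)
10. 2805.195ms @ 36/7 + 311.688ms (4/7)
11. 3116.883ms @ 40/7 + 311.688ms (4/7)
12. 3428.571ms @ 44/7 + 311.688ms (4/7)
13. 3740.26ms @ 48/7 + 311.688ms (4/7)
14. 4051.948ms @ 52/7 + 311.688ms (4/7)
15. 4363.636ms @ 8 + 272.727ms (1/2)
16. 4636.364ms @ 17/2 + 272.727ms (1/2)
17. 4909.091ms @ 9 + 272.727ms (1/2)
18. 5181.818ms @ 19/2 + 272.727ms (1/2)
19. 5454.545ms @ 10 + 1090.909ms (2)

note 2 onset = 4/7b = 311.688ms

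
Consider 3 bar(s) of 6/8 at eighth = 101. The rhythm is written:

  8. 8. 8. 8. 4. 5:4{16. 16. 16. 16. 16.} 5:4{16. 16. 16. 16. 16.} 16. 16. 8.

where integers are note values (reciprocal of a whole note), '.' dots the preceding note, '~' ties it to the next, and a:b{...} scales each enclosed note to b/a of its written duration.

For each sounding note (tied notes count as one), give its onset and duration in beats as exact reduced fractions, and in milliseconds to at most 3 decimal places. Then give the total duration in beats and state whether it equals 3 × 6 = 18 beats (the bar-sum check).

1) 0.0ms=0b +891.089ms=3/2b
2) 891.089ms=3/2b +891.089ms=3/2b
3) 1782.178ms=3b +891.089ms=3/2b
4) 2673.267ms=9/2b +891.089ms=3/2b
5) 3564.356ms=6b +1782.178ms=3b
6) 5346.535ms=9b +356.436ms=3/5b
7) 5702.97ms=48/5b +356.436ms=3/5b
8) 6059.406ms=51/5b +356.436ms=3/5b
9) 6415.842ms=54/5b +356.436ms=3/5b
10) 6772.277ms=57/5b +356.436ms=3/5b
11) 7128.713ms=12b +356.436ms=3/5b
12) 7485.149ms=63/5b +356.436ms=3/5b
13) 7841.584ms=66/5b +356.436ms=3/5b
14) 8198.02ms=69/5b +356.436ms=3/5b
15) 8554.455ms=72/5b +356.436ms=3/5b
16) 8910.891ms=15b +445.545ms=3/4b
17) 9356.436ms=63/4b +445.545ms=3/4b
18) 9801.98ms=33/2b +891.089ms=3/2b
Σ=18b of 18 (101bpm 6/8) — PASS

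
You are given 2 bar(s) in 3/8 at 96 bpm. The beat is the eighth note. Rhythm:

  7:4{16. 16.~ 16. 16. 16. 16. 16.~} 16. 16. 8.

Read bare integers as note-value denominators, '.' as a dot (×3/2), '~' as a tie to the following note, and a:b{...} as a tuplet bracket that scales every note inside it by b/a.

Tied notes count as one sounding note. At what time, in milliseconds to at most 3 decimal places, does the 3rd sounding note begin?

1. 0.0ms @ 0 + 267.857ms (3/7)
2. 267.857ms @ 3/7 + 535.714ms (6/7)
3. 803.571ms @ 9/7 + 267.857ms (3/7)
4. 1071.429ms @ 12/7 + 267.857ms (3/7)
5. 1339.286ms @ 15/7 + 267.857ms (3/7)
6. 1607.143ms @ 18/7 + 736.607ms (33/28)
7. 2343.75ms @ 15/4 + 468.75ms (3/4)
8. 2812.5ms @ 9/2 + 937.5ms (3/2)

note 3 onset = 9/7b = 803.571ms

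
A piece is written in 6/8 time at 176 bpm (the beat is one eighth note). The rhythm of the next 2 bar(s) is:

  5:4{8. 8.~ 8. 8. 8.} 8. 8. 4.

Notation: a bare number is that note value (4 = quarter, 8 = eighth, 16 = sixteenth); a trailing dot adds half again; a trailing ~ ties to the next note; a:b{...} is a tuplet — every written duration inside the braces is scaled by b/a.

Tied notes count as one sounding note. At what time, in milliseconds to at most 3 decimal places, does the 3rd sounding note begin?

1. 0.0ms @ 0 + 409.091ms (6/5)
2. 409.091ms @ 6/5 + 818.182ms (12/5)
3. 1227.273ms @ 18/5 + 409.091ms (6/5)
4. 1636.364ms @ 24/5 + 409.091ms (6/5)
5. 2045.455ms @ 6 + 511.364ms (3/2)
6. 2556.818ms @ 15/2 + 511.364ms (3/2)
7. 3068.182ms @ 9 + 1022.727ms (3)

note 3 onset = 18/5b = 1227.273ms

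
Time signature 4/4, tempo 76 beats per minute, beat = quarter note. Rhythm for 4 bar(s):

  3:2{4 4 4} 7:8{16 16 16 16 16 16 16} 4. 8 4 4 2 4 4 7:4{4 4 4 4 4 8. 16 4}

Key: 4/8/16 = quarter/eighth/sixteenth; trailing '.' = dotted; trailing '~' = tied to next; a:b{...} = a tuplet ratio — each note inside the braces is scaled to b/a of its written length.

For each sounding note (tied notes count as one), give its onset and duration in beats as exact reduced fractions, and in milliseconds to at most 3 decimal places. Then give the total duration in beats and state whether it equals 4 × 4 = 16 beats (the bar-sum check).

1) 0.0ms=0b +526.316ms=2/3b
2) 526.316ms=2/3b +526.316ms=2/3b
3) 1052.632ms=4/3b +526.316ms=2/3b
4) 1578.947ms=2b +225.564ms=2/7b
5) 1804.511ms=16/7b +225.564ms=2/7b
6) 2030.075ms=18/7b +225.564ms=2/7b
7) 2255.639ms=20/7b +225.564ms=2/7b
8) 2481.203ms=22/7b +225.564ms=2/7b
9) 2706.767ms=24/7b +225.564ms=2/7b
10) 2932.331ms=26/7b +225.564ms=2/7b
11) 3157.895ms=4b +1184.211ms=3/2b
12) 4342.105ms=11/2b +394.737ms=1/2b
13) 4736.842ms=6b +789.474ms=1b
14) 5526.316ms=7b +789.474ms=1b
15) 6315.789ms=8b +1578.947ms=2b
16) 7894.737ms=10b +789.474ms=1b
17) 8684.211ms=11b +789.474ms=1b
18) 9473.684ms=12b +451.128ms=4/7b
19) 9924.812ms=88/7b +451.128ms=4/7b
20) 10375.94ms=92/7b +451.128ms=4/7b
21) 10827.068ms=96/7b +451.128ms=4/7b
22) 11278.195ms=100/7b +451.128ms=4/7b
23) 11729.323ms=104/7b +338.346ms=3/7b
24) 12067.669ms=107/7b +112.782ms=1/7b
25) 12180.451ms=108/7b +451.128ms=4/7b
Σ=16b of 16 (76bpm 4/4) — PASS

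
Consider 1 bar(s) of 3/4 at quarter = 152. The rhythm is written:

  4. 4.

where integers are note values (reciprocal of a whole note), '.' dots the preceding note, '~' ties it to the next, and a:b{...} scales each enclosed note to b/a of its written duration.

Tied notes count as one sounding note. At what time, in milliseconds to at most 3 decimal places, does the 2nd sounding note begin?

1. 0.0ms @ 0 + 592.105ms (3/2)
2. 592.105ms @ 3/2 + 592.105ms (3/2)

note 2 onset = 3/2b = 592.105ms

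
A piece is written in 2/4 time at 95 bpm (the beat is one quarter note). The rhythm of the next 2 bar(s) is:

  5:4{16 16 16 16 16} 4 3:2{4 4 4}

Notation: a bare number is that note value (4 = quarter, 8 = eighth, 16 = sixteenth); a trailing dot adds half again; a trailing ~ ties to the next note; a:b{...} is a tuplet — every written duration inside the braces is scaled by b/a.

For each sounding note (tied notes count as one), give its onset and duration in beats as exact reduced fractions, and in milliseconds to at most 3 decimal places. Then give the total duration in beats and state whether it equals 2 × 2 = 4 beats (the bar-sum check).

1) 0.0ms=0b +126.316ms=1/5b
2) 126.316ms=1/5b +126.316ms=1/5b
3) 252.632ms=2/5b +126.316ms=1/5b
4) 378.947ms=3/5b +126.316ms=1/5b
5) 505.263ms=4/5b +126.316ms=1/5b
6) 631.579ms=1b +631.579ms=1b
7) 1263.158ms=2b +421.053ms=2/3b
8) 1684.211ms=8/3b +421.053ms=2/3b
9) 2105.263ms=10/3b +421.053ms=2/3b
Σ=4b of 4 (95bpm 2/4) — PASS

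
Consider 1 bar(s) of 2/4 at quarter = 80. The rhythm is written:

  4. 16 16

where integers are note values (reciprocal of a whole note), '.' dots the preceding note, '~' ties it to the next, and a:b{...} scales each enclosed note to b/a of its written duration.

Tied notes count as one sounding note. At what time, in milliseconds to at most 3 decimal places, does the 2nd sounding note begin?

note 2 onset = 3/2b = 1125.0ms

1. 0.0ms @ 0 + 1125.0ms (3/2)
2. 1125.0ms @ 3/2 + 187.5ms (1/4)
3. 1312.5ms @ 7/4 + 187.5ms (1/4)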